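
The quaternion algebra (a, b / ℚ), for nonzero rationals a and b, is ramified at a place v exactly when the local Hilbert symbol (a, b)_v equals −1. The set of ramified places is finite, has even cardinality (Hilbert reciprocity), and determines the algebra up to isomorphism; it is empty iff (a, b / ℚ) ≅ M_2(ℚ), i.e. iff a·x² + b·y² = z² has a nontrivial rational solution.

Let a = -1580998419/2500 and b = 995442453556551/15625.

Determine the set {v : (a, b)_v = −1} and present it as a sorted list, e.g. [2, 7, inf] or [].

(a, b) ≡ (-19518499, 31) mod (ℚ^×)²; places V = {2, 3, 5, 7, 11, 13, 17, 31, 37, ∞}.
(a,b)_17: α=1, u≡4; β=2, v≡12 (mod 17); (4|17)=+1, (12|17)=-1; sign (−1)^0·+1^2·-1^1 = -1.
(a,b)_37: α=1, u≡31; β=2, v≡6 (mod 37); (31|37)=-1, (6|37)=-1; sign (−1)^0·-1^2·-1^1 = -1.
(a,b)_7: α=1, u≡1; β=2, v≡3 (mod 7); (1|7)=+1, (3|7)=-1; sign (−1)^0·+1^2·-1^1 = -1.
(a,b)_11: α=1, u≡5; β=2, v≡4 (mod 11); (5|11)=+1, (4|11)=+1; sign (−1)^0·+1^2·+1^1 = +1.
(a,b)_13: α=1, u≡9; β=2, v≡2 (mod 13); (9|13)=+1, (2|13)=-1; sign (−1)^0·+1^2·-1^1 = -1.
(a,b)_31: α=1, u≡30; β=1, v≡8 (mod 31); (30|31)=-1, (8|31)=+1; sign (−1)^1·-1^1·+1^1 = +1.
(a,b)_∞: sgn(-19518499)=−, sgn(31)=+, so +1.
(a,b)_2: α=-2, β=0; u≡5, v≡7 (mod 8); ε(u)ε(v)=0·1, αω(v)=-2·0, βω(u)=0·1; sum ≡ 0  ⇒  +1.
(a,b)_3: α=4, u≡2; β=4, v≡1 (mod 3); (2|3)=-1, (1|3)=+1; sign (−1)^0·-1^4·+1^4 = +1.
(a,b)_5: α=-4, u≡4; β=-6, v≡1 (mod 5); (4|5)=+1, (1|5)=+1; sign (−1)^0·+1^-6·+1^-4 = +1.
|Ram(-19518499, 31)| = 4, even; anisotropic at {7, 13, 17, 37}.

[7, 13, 17, 37]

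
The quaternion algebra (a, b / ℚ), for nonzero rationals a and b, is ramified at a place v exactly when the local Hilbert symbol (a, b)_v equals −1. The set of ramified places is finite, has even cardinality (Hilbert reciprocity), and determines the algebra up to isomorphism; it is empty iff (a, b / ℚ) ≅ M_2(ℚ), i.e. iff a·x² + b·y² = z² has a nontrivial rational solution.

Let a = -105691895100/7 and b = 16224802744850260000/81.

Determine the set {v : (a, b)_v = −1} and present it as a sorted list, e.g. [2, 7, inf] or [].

[7, 17, 41, 53]

(a, b) ≡ (-2844457, 34) mod (ℚ^×)²; places V = {2, 3, 5, 7, 11, 17, 41, 53, ∞}.
(a,b)_5: α=2, u≡3; β=4, v≡1 (mod 5); (3|5)=-1, (1|5)=+1; sign (−1)^0·-1^4·+1^2 = +1.
(a,b)_11: α=1, u≡1; β=2, v≡4 (mod 11); (1|11)=+1, (4|11)=+1; sign (−1)^0·+1^2·+1^1 = +1.
(a,b)_41: α=1, u≡23; β=2, v≡30 (mod 41); (23|41)=+1, (30|41)=-1; sign (−1)^0·+1^2·-1^1 = -1.
(a,b)_3: α=2, u≡2; β=-4, v≡1 (mod 3); (2|3)=-1, (1|3)=+1; sign (−1)^0·-1^-4·+1^2 = +1.
(a,b)_17: α=3, u≡5; β=5, v≡15 (mod 17); (5|17)=-1, (15|17)=+1; sign (−1)^0·-1^5·+1^3 = -1.
(a,b)_7: α=-1, u≡6; β=0, v≡5 (mod 7); (6|7)=-1, (5|7)=-1; sign (−1)^0·-1^0·-1^-1 = -1.
(a,b)_53: α=1, u≡14; β=2, v≡3 (mod 53); (14|53)=-1, (3|53)=-1; sign (−1)^0·-1^2·-1^1 = -1.
(a,b)_2: α=2, β=5; u≡7, v≡1 (mod 8); ε(u)ε(v)=1·0, αω(v)=2·0, βω(u)=5·0; sum ≡ 0  ⇒  +1.
(a,b)_∞: sgn(-2844457)=−, sgn(34)=+, so +1.
Ram(-2844457, 34) = {7, 17, 41, 53}; no ℚ_7-point on the conic.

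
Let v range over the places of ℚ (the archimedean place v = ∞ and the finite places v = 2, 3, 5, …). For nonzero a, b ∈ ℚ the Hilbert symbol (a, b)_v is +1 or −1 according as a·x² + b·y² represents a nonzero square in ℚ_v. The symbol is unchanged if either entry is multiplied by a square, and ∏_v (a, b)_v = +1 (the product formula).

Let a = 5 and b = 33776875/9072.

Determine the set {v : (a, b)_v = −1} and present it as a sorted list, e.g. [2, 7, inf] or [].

Mod squares: a ≡ 5, b ≡ 1309. Check v ∈ {∞, 2, 3, 5, 7, 11, 17}.
v=∞: 5 > 0 and 1309 > 0  ⇒  (a,b)_∞ = +1.
v=5: a=5^1·(≡1), b=5^4·(≡4) mod 5; (1|5)=+1, (4|5)=+1; (−1)^{1·4·2}·(+1)^4·(+1)^1 = +1.
v=17: a=17^0·(≡5), b=17^3·(≡13) mod 17; (5|17)=-1, (13|17)=+1; (−1)^{0·3·8}·(-1)^3·(+1)^0 = -1.
v=11: a=11^0·(≡5), b=11^1·(≡1) mod 11; (5|11)=+1, (1|11)=+1; (−1)^{0·1·5}·(+1)^1·(+1)^0 = +1.
v=2: v_2(a)=0, v_2(b)=-4; units ≡ 5, 5 (mod 8); ε·ε+αω+βω = 0·0+0·1+-4·1 ≡ 0  ⇒  (a,b)_2 = +1.
v=7: a=7^0·(≡5), b=7^-1·(≡6) mod 7; (5|7)=-1, (6|7)=-1; (−1)^{0·-1·3}·(-1)^-1·(-1)^0 = -1.
v=3: a=3^0·(≡2), b=3^-4·(≡1) mod 3; (2|3)=-1, (1|3)=+1; (−1)^{0·-4·1}·(-1)^-4·(+1)^0 = +1.
Ram(5, 1309) = {7, 17}; no ℚ_7-point on the conic.

[7, 17]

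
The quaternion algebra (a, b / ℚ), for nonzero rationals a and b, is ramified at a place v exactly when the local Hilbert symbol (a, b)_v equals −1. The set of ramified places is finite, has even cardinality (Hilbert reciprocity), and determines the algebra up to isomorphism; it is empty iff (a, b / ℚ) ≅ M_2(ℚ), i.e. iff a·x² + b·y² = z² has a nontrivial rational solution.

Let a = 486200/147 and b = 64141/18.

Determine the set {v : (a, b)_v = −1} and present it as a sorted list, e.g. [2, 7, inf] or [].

(a, b) ≡ (14586, 2618) mod (ℚ^×)²; places V = {2, 3, 5, 7, 11, 13, 17, ∞}.
(a,b)_17: α=1, u≡16; β=1, v≡16 (mod 17); (16|17)=+1, (16|17)=+1; sign (−1)^0·+1^1·+1^1 = +1.
(a,b)_3: α=-1, u≡2; β=-2, v≡2 (mod 3); (2|3)=-1, (2|3)=-1; sign (−1)^0·-1^-2·-1^-1 = -1.
(a,b)_7: α=-2, u≡5; β=3, v≡3 (mod 7); (5|7)=-1, (3|7)=-1; sign (−1)^0·-1^3·-1^-2 = -1.
(a,b)_13: α=1, u≡3; β=0, v≡5 (mod 13); (3|13)=+1, (5|13)=-1; sign (−1)^0·+1^0·-1^1 = -1.
(a,b)_5: α=2, u≡4; β=0, v≡2 (mod 5); (4|5)=+1, (2|5)=-1; sign (−1)^0·+1^0·-1^2 = +1.
(a,b)_∞: sgn(14586)=+, sgn(2618)=+, so +1.
(a,b)_2: α=3, β=-1; u≡5, v≡5 (mod 8); ε(u)ε(v)=0·0, αω(v)=3·1, βω(u)=-1·1; sum ≡ 0  ⇒  +1.
(a,b)_11: α=1, u≡6; β=1, v≡8 (mod 11); (6|11)=-1, (8|11)=-1; sign (−1)^1·-1^1·-1^1 = -1.
|Ram(14586, 2618)| = 4, even; anisotropic at {3, 7, 11, 13}.

[3, 7, 11, 13]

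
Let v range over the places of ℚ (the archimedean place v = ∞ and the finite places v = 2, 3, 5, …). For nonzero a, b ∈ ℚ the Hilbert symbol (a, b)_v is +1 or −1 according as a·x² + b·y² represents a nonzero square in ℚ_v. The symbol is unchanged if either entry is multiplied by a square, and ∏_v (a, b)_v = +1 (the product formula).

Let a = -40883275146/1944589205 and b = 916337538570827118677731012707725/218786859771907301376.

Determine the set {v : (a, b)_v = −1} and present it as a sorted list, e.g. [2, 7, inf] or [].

[2, 3, 17, 19]

Mod squares: a ≡ -3570, b ≡ 13566. Check v ∈ {∞, 2, 3, 5, 7, 11, 13, 17, 19, 23, 37, 41, 47}.
v=13: a=13^-2·(≡7), b=13^0·(≡11) mod 13; (7|13)=-1, (11|13)=-1; (−1)^{-2·0·6}·(-1)^0·(-1)^-2 = +1.
v=19: a=19^0·(≡2), b=19^1·(≡7) mod 19; (2|19)=-1, (7|19)=+1; (−1)^{0·1·9}·(-1)^1·(+1)^0 = -1.
v=∞: -3570 < 0 and 13566 > 0  ⇒  (a,b)_∞ = +1.
v=37: a=37^-2·(≡14), b=37^-4·(≡20) mod 37; (14|37)=-1, (20|37)=-1; (−1)^{-2·-4·18}·(-1)^-4·(-1)^-2 = +1.
v=23: a=23^2·(≡12), b=23^6·(≡19) mod 23; (12|23)=+1, (19|23)=-1; (−1)^{2·6·11}·(+1)^6·(-1)^2 = +1.
v=11: a=11^0·(≡5), b=11^4·(≡5) mod 11; (5|11)=+1, (5|11)=+1; (−1)^{0·4·5}·(+1)^4·(+1)^0 = +1.
v=41: a=41^-2·(≡26), b=41^-6·(≡40) mod 41; (26|41)=-1, (40|41)=+1; (−1)^{-2·-6·20}·(-1)^-6·(+1)^-2 = +1.
v=17: a=17^1·(≡14), b=17^3·(≡1) mod 17; (14|17)=-1, (1|17)=+1; (−1)^{1·3·8}·(-1)^3·(+1)^1 = -1.
v=3: a=3^1·(≡1), b=3^-1·(≡1) mod 3; (1|3)=+1, (1|3)=+1; (−1)^{1·-1·1}·(+1)^-1·(+1)^1 = -1.
v=5: a=5^-1·(≡4), b=5^2·(≡4) mod 5; (4|5)=+1, (4|5)=+1; (−1)^{-1·2·2}·(+1)^2·(+1)^-1 = +1.
v=47: a=47^2·(≡1), b=47^6·(≡39) mod 47; (1|47)=+1, (39|47)=-1; (−1)^{2·6·23}·(+1)^6·(-1)^2 = +1.
v=7: a=7^3·(≡1), b=7^5·(≡5) mod 7; (1|7)=+1, (5|7)=-1; (−1)^{3·5·3}·(+1)^5·(-1)^3 = +1.
v=2: v_2(a)=1, v_2(b)=-13; units ≡ 7, 7 (mod 8); ε·ε+αω+βω = 1·1+1·0+-13·0 ≡ 1  ⇒  (a,b)_2 = -1.
(-3570, 13566 / ℚ) ramifies at {2, 3, 17, 19}: a division algebra.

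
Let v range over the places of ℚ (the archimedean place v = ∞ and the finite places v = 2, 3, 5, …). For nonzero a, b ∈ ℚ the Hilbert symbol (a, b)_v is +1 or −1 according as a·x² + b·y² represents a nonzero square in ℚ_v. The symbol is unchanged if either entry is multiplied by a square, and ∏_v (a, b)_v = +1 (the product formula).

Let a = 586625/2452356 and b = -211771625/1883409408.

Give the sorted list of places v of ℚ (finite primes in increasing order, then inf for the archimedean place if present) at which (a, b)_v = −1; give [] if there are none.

[3, 5]

Mod squares: a ≡ 65, b ≡ -195. Check v ∈ {∞, 2, 3, 5, 13, 19, 29}.
v=29: a=29^-2·(≡28), b=29^-2·(≡3) mod 29; (28|29)=+1, (3|29)=-1; (−1)^{-2·-2·14}·(+1)^-2·(-1)^-2 = +1.
v=19: a=19^2·(≡15), b=19^4·(≡10) mod 19; (15|19)=-1, (10|19)=-1; (−1)^{2·4·9}·(-1)^4·(-1)^2 = +1.
v=13: a=13^1·(≡8), b=13^1·(≡11) mod 13; (8|13)=-1, (11|13)=-1; (−1)^{1·1·6}·(-1)^1·(-1)^1 = +1.
v=2: v_2(a)=-2, v_2(b)=-10; units ≡ 1, 5 (mod 8); ε·ε+αω+βω = 0·0+-2·1+-10·0 ≡ 0  ⇒  (a,b)_2 = +1.
v=5: a=5^3·(≡3), b=5^3·(≡4) mod 5; (3|5)=-1, (4|5)=+1; (−1)^{3·3·2}·(-1)^3·(+1)^3 = -1.
v=3: a=3^-6·(≡2), b=3^-7·(≡1) mod 3; (2|3)=-1, (1|3)=+1; (−1)^{-6·-7·1}·(-1)^-7·(+1)^-6 = -1.
v=∞: 65 > 0 and -195 < 0  ⇒  (a,b)_∞ = +1.
Ram(65, -195) = {3, 5}; no ℚ_3-point on the conic.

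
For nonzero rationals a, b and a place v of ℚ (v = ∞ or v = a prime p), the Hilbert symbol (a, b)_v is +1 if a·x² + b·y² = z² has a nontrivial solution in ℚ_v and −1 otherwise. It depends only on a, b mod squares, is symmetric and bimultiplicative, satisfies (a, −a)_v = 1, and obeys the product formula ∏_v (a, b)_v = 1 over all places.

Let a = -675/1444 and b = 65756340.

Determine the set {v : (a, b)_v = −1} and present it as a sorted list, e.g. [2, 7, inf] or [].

[3, 5, 17, 29]

(a, b) ≡ (-3, 1826565) mod (ℚ^×)²; places V = {2, 3, 5, 13, 17, 19, 29, ∞}.
(a,b)_19: α=-2, u≡7; β=1, v≡10 (mod 19); (7|19)=+1, (10|19)=-1; sign (−1)^0·+1^1·-1^-2 = +1.
(a,b)_5: α=2, u≡2; β=1, v≡3 (mod 5); (2|5)=-1, (3|5)=-1; sign (−1)^0·-1^1·-1^2 = -1.
(a,b)_∞: sgn(-3)=−, sgn(1826565)=+, so +1.
(a,b)_2: α=-2, β=2; u≡5, v≡5 (mod 8); ε(u)ε(v)=0·0, αω(v)=-2·1, βω(u)=2·1; sum ≡ 0  ⇒  +1.
(a,b)_29: α=0, u≡11; β=1, v≡8 (mod 29); (11|29)=-1, (8|29)=-1; sign (−1)^0·-1^1·-1^0 = -1.
(a,b)_17: α=0, u≡12; β=1, v≡10 (mod 17); (12|17)=-1, (10|17)=-1; sign (−1)^0·-1^1·-1^0 = -1.
(a,b)_13: α=0, u≡1; β=1, v≡10 (mod 13); (1|13)=+1, (10|13)=+1; sign (−1)^0·+1^1·+1^0 = +1.
(a,b)_3: α=3, u≡2; β=3, v≡2 (mod 3); (2|3)=-1, (2|3)=-1; sign (−1)^1·-1^3·-1^3 = -1.
|Ram(-3, 1826565)| = 4, even; anisotropic at {3, 5, 17, 29}.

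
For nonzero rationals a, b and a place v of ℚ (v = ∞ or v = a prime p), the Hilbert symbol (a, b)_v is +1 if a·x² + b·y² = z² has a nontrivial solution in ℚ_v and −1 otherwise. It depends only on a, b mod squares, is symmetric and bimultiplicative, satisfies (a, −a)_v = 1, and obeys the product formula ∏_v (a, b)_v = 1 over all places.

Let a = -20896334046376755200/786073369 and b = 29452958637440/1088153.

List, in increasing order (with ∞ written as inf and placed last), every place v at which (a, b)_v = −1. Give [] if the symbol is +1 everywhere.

(a, b) ≡ (-20387, 93670) mod (ℚ^×)²; places V = {2, 5, 11, 13, 17, 19, 23, 29, 37, 53, ∞}.
(a,b)_11: α=0, u≡2; β=-2, v≡5 (mod 11); (2|11)=-1, (5|11)=+1; sign (−1)^0·-1^-2·+1^0 = +1.
(a,b)_17: α=0, u≡1; β=-1, v≡4 (mod 17); (1|17)=+1, (4|17)=+1; sign (−1)^0·+1^-1·+1^0 = +1.
(a,b)_29: α=1, u≡25; β=1, v≡27 (mod 29); (25|29)=+1, (27|29)=-1; sign (−1)^0·+1^1·-1^1 = -1.
(a,b)_13: α=4, u≡10; β=2, v≡2 (mod 13); (10|13)=+1, (2|13)=-1; sign (−1)^0·+1^2·-1^4 = +1.
(a,b)_2: α=20, β=7; u≡5, v≡3 (mod 8); ε(u)ε(v)=0·1, αω(v)=20·1, βω(u)=7·1; sum ≡ 1  ⇒  -1.
(a,b)_19: α=1, u≡13; β=3, v≡11 (mod 19); (13|19)=-1, (11|19)=+1; sign (−1)^1·-1^3·+1^1 = +1.
(a,b)_∞: sgn(-20387)=−, sgn(93670)=+, so +1.
(a,b)_53: α=-2, u≡41; β=0, v≡34 (mod 53); (41|53)=-1, (34|53)=-1; sign (−1)^0·-1^0·-1^-2 = +1.
(a,b)_23: α=-4, u≡21; β=-2, v≡21 (mod 23); (21|23)=-1, (21|23)=-1; sign (−1)^0·-1^-2·-1^-4 = +1.
(a,b)_5: α=2, u≡3; β=1, v≡1 (mod 5); (3|5)=-1, (1|5)=+1; sign (−1)^0·-1^1·+1^2 = -1.
(a,b)_37: α=3, u≡34; β=2, v≡31 (mod 37); (34|37)=+1, (31|37)=-1; sign (−1)^0·+1^2·-1^3 = -1.
(-20387, 93670 / ℚ) ramifies at {2, 5, 29, 37}: a division algebra.

[2, 5, 29, 37]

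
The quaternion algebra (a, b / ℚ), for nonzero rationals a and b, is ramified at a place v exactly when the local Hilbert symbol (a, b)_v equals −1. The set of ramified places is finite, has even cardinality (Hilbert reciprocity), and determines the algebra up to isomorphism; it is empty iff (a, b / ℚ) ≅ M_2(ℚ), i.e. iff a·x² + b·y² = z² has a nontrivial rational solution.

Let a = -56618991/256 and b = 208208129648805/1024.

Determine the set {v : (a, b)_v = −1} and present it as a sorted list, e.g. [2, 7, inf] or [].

[11, 13, 19, 23, 29, 41]

(a, b) ≡ (-6290999, 21243559805) mod (ℚ^×)²; places V = {2, 3, 5, 11, 13, 17, 19, 23, 29, 37, 41, ∞}.
(a,b)_3: α=2, u≡1; β=4, v≡2 (mod 3); (1|3)=+1, (2|3)=-1; sign (−1)^0·+1^4·-1^2 = +1.
(a,b)_29: α=1, u≡14; β=1, v≡23 (mod 29); (14|29)=-1, (23|29)=+1; sign (−1)^0·-1^1·+1^1 = -1.
(a,b)_11: α=1, u≡9; β=2, v≡2 (mod 11); (9|11)=+1, (2|11)=-1; sign (−1)^0·+1^2·-1^1 = -1.
(a,b)_19: α=0, u≡15; β=1, v≡11 (mod 19); (15|19)=-1, (11|19)=+1; sign (−1)^0·-1^1·+1^0 = -1.
(a,b)_41: α=1, u≡38; β=1, v≡18 (mod 41); (38|41)=-1, (18|41)=+1; sign (−1)^0·-1^1·+1^1 = -1.
(a,b)_23: α=0, u≡21; β=1, v≡6 (mod 23); (21|23)=-1, (6|23)=+1; sign (−1)^0·-1^1·+1^0 = -1.
(a,b)_∞: sgn(-6290999)=−, sgn(21243559805)=+, so +1.
(a,b)_37: α=1, u≡36; β=1, v≡9 (mod 37); (36|37)=+1, (9|37)=+1; sign (−1)^0·+1^1·+1^1 = +1.
(a,b)_5: α=0, u≡4; β=1, v≡4 (mod 5); (4|5)=+1, (4|5)=+1; sign (−1)^0·+1^1·+1^0 = +1.
(a,b)_17: α=0, u≡2; β=1, v≡5 (mod 17); (2|17)=+1, (5|17)=-1; sign (−1)^0·+1^1·-1^0 = +1.
(a,b)_13: α=1, u≡2; β=1, v≡10 (mod 13); (2|13)=-1, (10|13)=+1; sign (−1)^0·-1^1·+1^1 = -1.
(a,b)_2: α=-8, β=-10; u≡1, v≡5 (mod 8); ε(u)ε(v)=0·0, αω(v)=-8·1, βω(u)=-10·0; sum ≡ 0  ⇒  +1.
|Ram(-6290999, 21243559805)| = 6, even; anisotropic at {11, 13, 19, 23, 29, 41}.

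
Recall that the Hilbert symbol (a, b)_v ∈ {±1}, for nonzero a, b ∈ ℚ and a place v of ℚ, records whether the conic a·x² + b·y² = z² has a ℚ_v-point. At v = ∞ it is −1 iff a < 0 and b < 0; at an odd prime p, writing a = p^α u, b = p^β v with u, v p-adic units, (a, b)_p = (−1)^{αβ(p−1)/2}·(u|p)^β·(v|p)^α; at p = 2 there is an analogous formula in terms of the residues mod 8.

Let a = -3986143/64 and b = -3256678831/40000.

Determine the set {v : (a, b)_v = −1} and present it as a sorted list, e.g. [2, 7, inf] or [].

[41, inf]

Mod squares: a ≡ -3986143, b ≡ -4879. Check v ∈ {∞, 2, 5, 7, 17, 19, 41, 43}.
v=7: a=7^1·(≡1), b=7^1·(≡6) mod 7; (1|7)=+1, (6|7)=-1; (−1)^{1·1·3}·(+1)^1·(-1)^1 = +1.
v=43: a=43^1·(≡29), b=43^2·(≡9) mod 43; (29|43)=-1, (9|43)=+1; (−1)^{1·2·21}·(-1)^2·(+1)^1 = +1.
v=5: a=5^0·(≡3), b=5^-4·(≡1) mod 5; (3|5)=-1, (1|5)=+1; (−1)^{0·-4·2}·(-1)^-4·(+1)^0 = +1.
v=2: v_2(a)=-6, v_2(b)=-6; units ≡ 1, 1 (mod 8); ε·ε+αω+βω = 0·0+-6·0+-6·0 ≡ 0  ⇒  (a,b)_2 = +1.
v=41: a=41^1·(≡28), b=41^1·(≡8) mod 41; (28|41)=-1, (8|41)=+1; (−1)^{1·1·20}·(-1)^1·(+1)^1 = -1.
v=∞: -3986143 < 0 and -4879 < 0  ⇒  (a,b)_∞ = -1.
v=17: a=17^1·(≡8), b=17^1·(≡15) mod 17; (8|17)=+1, (15|17)=+1; (−1)^{1·1·8}·(+1)^1·(+1)^1 = +1.
v=19: a=19^1·(≡11), b=19^2·(≡1) mod 19; (11|19)=+1, (1|19)=+1; (−1)^{1·2·9}·(+1)^2·(+1)^1 = +1.
(-3986143, -4879 / ℚ) ramifies at {41, ∞}: a division algebra.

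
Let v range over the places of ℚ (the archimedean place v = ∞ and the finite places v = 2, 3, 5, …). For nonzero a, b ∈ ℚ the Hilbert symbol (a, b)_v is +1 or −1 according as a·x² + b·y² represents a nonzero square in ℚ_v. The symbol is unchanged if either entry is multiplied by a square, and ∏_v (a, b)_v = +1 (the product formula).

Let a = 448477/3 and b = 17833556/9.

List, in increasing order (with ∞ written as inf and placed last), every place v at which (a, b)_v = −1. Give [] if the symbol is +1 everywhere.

[3, 17, 31, 37]

(a, b) ≡ (1345431, 26381) mod (ℚ^×)²; places V = {2, 3, 13, 17, 23, 31, 37, ∞}.
(a,b)_2: α=0, β=2; u≡7, v≡5 (mod 8); ε(u)ε(v)=1·0, αω(v)=0·1, βω(u)=2·0; sum ≡ 0  ⇒  +1.
(a,b)_∞: sgn(1345431)=+, sgn(26381)=+, so +1.
(a,b)_13: α=0, u≡1; β=2, v≡9 (mod 13); (1|13)=+1, (9|13)=+1; sign (−1)^0·+1^2·+1^0 = +1.
(a,b)_23: α=1, u≡6; β=1, v≡20 (mod 23); (6|23)=+1, (20|23)=-1; sign (−1)^1·+1^1·-1^1 = +1.
(a,b)_3: α=-1, u≡1; β=-2, v≡2 (mod 3); (1|3)=+1, (2|3)=-1; sign (−1)^0·+1^-2·-1^-1 = -1.
(a,b)_37: α=1, u≡32; β=1, v≡7 (mod 37); (32|37)=-1, (7|37)=+1; sign (−1)^0·-1^1·+1^1 = -1.
(a,b)_17: α=1, u≡16; β=0, v≡7 (mod 17); (16|17)=+1, (7|17)=-1; sign (−1)^0·+1^0·-1^1 = -1.
(a,b)_31: α=1, u≡7; β=1, v≡1 (mod 31); (7|31)=+1, (1|31)=+1; sign (−1)^1·+1^1·+1^1 = -1.
(1345431, 26381 / ℚ) ramifies at {3, 17, 31, 37}: a division algebra.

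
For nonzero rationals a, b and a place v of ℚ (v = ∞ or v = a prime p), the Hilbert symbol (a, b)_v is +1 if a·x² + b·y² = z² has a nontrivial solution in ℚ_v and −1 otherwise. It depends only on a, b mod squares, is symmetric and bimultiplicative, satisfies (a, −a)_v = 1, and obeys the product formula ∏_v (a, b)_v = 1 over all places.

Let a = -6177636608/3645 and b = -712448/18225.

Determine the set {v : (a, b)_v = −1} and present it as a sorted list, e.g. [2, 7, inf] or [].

Mod squares: a ≡ -1885, b ≡ -23. Check v ∈ {∞, 2, 3, 5, 11, 13, 23, 29}.
v=13: a=13^1·(≡11), b=13^0·(≡9) mod 13; (11|13)=-1, (9|13)=+1; (−1)^{1·0·6}·(-1)^0·(+1)^1 = +1.
v=5: a=5^-1·(≡3), b=5^-2·(≡3) mod 5; (3|5)=-1, (3|5)=-1; (−1)^{-1·-2·2}·(-1)^-2·(-1)^-1 = -1.
v=2: v_2(a)=8, v_2(b)=8; units ≡ 3, 1 (mod 8); ε·ε+αω+βω = 1·0+8·0+8·1 ≡ 0  ⇒  (a,b)_2 = +1.
v=23: a=23^2·(≡2), b=23^1·(≡21) mod 23; (2|23)=+1, (21|23)=-1; (−1)^{2·1·11}·(+1)^1·(-1)^2 = +1.
v=3: a=3^-6·(≡2), b=3^-6·(≡1) mod 3; (2|3)=-1, (1|3)=+1; (−1)^{-6·-6·1}·(-1)^-6·(+1)^-6 = +1.
v=11: a=11^2·(≡6), b=11^2·(≡7) mod 11; (6|11)=-1, (7|11)=-1; (−1)^{2·2·5}·(-1)^2·(-1)^2 = +1.
v=29: a=29^1·(≡5), b=29^0·(≡13) mod 29; (5|29)=+1, (13|29)=+1; (−1)^{1·0·14}·(+1)^0·(+1)^1 = +1.
v=∞: -1885 < 0 and -23 < 0  ⇒  (a,b)_∞ = -1.
(-1885, -23 / ℚ) ramifies at {5, ∞}: a division algebra.

[5, inf]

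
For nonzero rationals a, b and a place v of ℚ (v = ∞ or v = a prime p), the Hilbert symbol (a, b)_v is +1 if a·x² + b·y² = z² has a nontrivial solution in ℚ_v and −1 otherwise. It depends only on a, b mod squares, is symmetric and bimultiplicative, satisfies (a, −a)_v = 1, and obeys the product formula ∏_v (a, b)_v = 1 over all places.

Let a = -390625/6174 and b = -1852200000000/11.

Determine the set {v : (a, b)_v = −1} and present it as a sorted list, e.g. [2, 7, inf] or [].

[11, inf]

(a, b) ≡ (-14, -462) mod (ℚ^×)²; places V = {2, 3, 5, 7, 11, ∞}.
(a,b)_11: α=0, u≡6; β=-1, v≡2 (mod 11); (6|11)=-1, (2|11)=-1; sign (−1)^0·-1^-1·-1^0 = -1.
(a,b)_5: α=8, u≡1; β=8, v≡3 (mod 5); (1|5)=+1, (3|5)=-1; sign (−1)^0·+1^8·-1^8 = +1.
(a,b)_7: α=-3, u≡6; β=3, v≡1 (mod 7); (6|7)=-1, (1|7)=+1; sign (−1)^1·-1^3·+1^-3 = +1.
(a,b)_2: α=-1, β=9; u≡1, v≡1 (mod 8); ε(u)ε(v)=0·0, αω(v)=-1·0, βω(u)=9·0; sum ≡ 0  ⇒  +1.
(a,b)_∞: sgn(-14)=−, sgn(-462)=−, so -1.
(a,b)_3: α=-2, u≡1; β=3, v≡2 (mod 3); (1|3)=+1, (2|3)=-1; sign (−1)^0·+1^3·-1^-2 = +1.
(-14, -462 / ℚ) ramifies at {11, ∞}: a division algebra.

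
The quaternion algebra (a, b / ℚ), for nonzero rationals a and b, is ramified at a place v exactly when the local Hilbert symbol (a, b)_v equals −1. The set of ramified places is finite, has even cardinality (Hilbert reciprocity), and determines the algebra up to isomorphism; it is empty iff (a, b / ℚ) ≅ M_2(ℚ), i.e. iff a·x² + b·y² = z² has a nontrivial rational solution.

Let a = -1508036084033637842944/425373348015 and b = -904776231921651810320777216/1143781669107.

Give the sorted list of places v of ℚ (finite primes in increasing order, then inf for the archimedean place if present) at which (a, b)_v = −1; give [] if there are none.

[3, 5, 41, inf]

(a, b) ≡ (-11556465, -41667) mod (ℚ^×)²; places V = {2, 3, 5, 7, 11, 13, 17, 19, 23, 41, 43, ∞}.
(a,b)_41: α=1, u≡21; β=2, v≡6 (mod 41); (21|41)=+1, (6|41)=-1; sign (−1)^0·+1^2·-1^1 = -1.
(a,b)_2: α=18, β=24; u≡7, v≡5 (mod 8); ε(u)ε(v)=1·0, αω(v)=18·1, βω(u)=24·0; sum ≡ 0  ⇒  +1.
(a,b)_∞: sgn(-11556465)=−, sgn(-41667)=−, so -1.
(a,b)_43: α=1, u≡17; β=1, v≡28 (mod 43); (17|43)=+1, (28|43)=-1; sign (−1)^1·+1^1·-1^1 = +1.
(a,b)_7: α=-2, u≡5; β=-2, v≡2 (mod 7); (5|7)=-1, (2|7)=+1; sign (−1)^0·-1^-2·+1^-2 = +1.
(a,b)_13: α=2, u≡2; β=4, v≡11 (mod 13); (2|13)=-1, (11|13)=-1; sign (−1)^0·-1^4·-1^2 = +1.
(a,b)_5: α=-1, u≡2; β=0, v≡2 (mod 5); (2|5)=-1, (2|5)=-1; sign (−1)^0·-1^0·-1^-1 = -1.
(a,b)_19: α=1, u≡18; β=1, v≡11 (mod 19); (18|19)=-1, (11|19)=+1; sign (−1)^1·-1^1·+1^1 = +1.
(a,b)_23: α=3, u≡13; β=4, v≡16 (mod 23); (13|23)=+1, (16|23)=+1; sign (−1)^0·+1^4·+1^3 = +1.
(a,b)_17: α=4, u≡4; β=3, v≡7 (mod 17); (4|17)=+1, (7|17)=-1; sign (−1)^0·+1^3·-1^4 = +1.
(a,b)_11: α=-2, u≡5; β=-4, v≡9 (mod 11); (5|11)=+1, (9|11)=+1; sign (−1)^0·+1^-4·+1^-2 = +1.
(a,b)_3: α=-15, u≡1; β=-13, v≡1 (mod 3); (1|3)=+1, (1|3)=+1; sign (−1)^1·+1^-13·+1^-15 = -1.
Ram(-11556465, -41667) = {3, 5, 41, ∞}; no ℚ_3-point on the conic.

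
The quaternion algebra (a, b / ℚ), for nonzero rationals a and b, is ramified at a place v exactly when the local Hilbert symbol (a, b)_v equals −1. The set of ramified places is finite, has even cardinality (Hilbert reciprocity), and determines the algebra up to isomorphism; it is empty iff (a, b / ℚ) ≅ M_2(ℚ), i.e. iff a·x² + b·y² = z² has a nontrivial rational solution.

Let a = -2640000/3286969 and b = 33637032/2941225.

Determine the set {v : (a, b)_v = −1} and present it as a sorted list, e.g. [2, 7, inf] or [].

(a, b) ≡ (-66, 858) mod (ℚ^×)²; places V = {2, 3, 5, 7, 11, 13, 37, ∞}.
(a,b)_2: α=7, β=3; u≡7, v≡5 (mod 8); ε(u)ε(v)=1·0, αω(v)=7·1, βω(u)=3·0; sum ≡ 1  ⇒  -1.
(a,b)_7: α=-4, u≡2; β=-6, v≡4 (mod 7); (2|7)=+1, (4|7)=+1; sign (−1)^0·+1^-6·+1^-4 = +1.
(a,b)_11: α=1, u≡5; β=3, v≡5 (mod 11); (5|11)=+1, (5|11)=+1; sign (−1)^1·+1^3·+1^1 = -1.
(a,b)_5: α=4, u≡4; β=-2, v≡3 (mod 5); (4|5)=+1, (3|5)=-1; sign (−1)^0·+1^-2·-1^4 = +1.
(a,b)_37: α=-2, u≡31; β=0, v≡7 (mod 37); (31|37)=-1, (7|37)=+1; sign (−1)^0·-1^0·+1^-2 = +1.
(a,b)_3: α=1, u≡2; β=5, v≡1 (mod 3); (2|3)=-1, (1|3)=+1; sign (−1)^1·-1^5·+1^1 = +1.
(a,b)_∞: sgn(-66)=−, sgn(858)=+, so +1.
(a,b)_13: α=0, u≡4; β=1, v≡9 (mod 13); (4|13)=+1, (9|13)=+1; sign (−1)^0·+1^1·+1^0 = +1.
(-66, 858 / ℚ) ramifies at {2, 11}: a division algebra.

[2, 11]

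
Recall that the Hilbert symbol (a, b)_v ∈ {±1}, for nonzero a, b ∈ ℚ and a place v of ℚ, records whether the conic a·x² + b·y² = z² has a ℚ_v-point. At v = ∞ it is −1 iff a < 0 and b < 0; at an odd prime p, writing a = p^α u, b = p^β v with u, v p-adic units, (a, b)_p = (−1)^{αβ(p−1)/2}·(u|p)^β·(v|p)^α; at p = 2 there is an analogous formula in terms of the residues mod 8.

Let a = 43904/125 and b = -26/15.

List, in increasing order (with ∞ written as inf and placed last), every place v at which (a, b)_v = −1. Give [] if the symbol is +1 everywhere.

[5, 13]

Mod squares: a ≡ 70, b ≡ -390. Check v ∈ {∞, 2, 3, 5, 7, 13}.
v=5: a=5^-3·(≡4), b=5^-1·(≡3) mod 5; (4|5)=+1, (3|5)=-1; (−1)^{-3·-1·2}·(+1)^-1·(-1)^-3 = -1.
v=∞: 70 > 0 and -390 < 0  ⇒  (a,b)_∞ = +1.
v=2: v_2(a)=7, v_2(b)=1; units ≡ 3, 5 (mod 8); ε·ε+αω+βω = 1·0+7·1+1·1 ≡ 0  ⇒  (a,b)_2 = +1.
v=7: a=7^3·(≡5), b=7^0·(≡2) mod 7; (5|7)=-1, (2|7)=+1; (−1)^{3·0·3}·(-1)^0·(+1)^3 = +1.
v=3: a=3^0·(≡1), b=3^-1·(≡2) mod 3; (1|3)=+1, (2|3)=-1; (−1)^{0·-1·1}·(+1)^-1·(-1)^0 = +1.
v=13: a=13^0·(≡2), b=13^1·(≡12) mod 13; (2|13)=-1, (12|13)=+1; (−1)^{0·1·6}·(-1)^1·(+1)^0 = -1.
(70, -390 / ℚ) ramifies at {5, 13}: a division algebra.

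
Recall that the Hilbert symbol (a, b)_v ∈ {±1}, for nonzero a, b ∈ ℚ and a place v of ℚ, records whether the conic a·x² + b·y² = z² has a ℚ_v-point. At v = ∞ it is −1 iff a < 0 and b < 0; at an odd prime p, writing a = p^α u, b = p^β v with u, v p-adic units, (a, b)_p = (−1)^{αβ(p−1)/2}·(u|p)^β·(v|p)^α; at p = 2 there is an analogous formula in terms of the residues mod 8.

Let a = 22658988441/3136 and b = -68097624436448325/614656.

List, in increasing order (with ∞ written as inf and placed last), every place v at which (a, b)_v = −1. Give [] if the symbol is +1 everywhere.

Mod squares: a ≡ 45849, b ≡ -1696413. Check v ∈ {∞, 2, 3, 5, 7, 17, 19, 29, 31, 37}.
v=2: v_2(a)=-6, v_2(b)=-8; units ≡ 1, 3 (mod 8); ε·ε+αω+βω = 0·1+-6·1+-8·0 ≡ 0  ⇒  (a,b)_2 = +1.
v=∞: 45849 > 0 and -1696413 < 0  ⇒  (a,b)_∞ = +1.
v=3: a=3^1·(≡1), b=3^3·(≡2) mod 3; (1|3)=+1, (2|3)=-1; (−1)^{1·3·1}·(+1)^3·(-1)^1 = +1.
v=5: a=5^0·(≡1), b=5^2·(≡2) mod 5; (1|5)=+1, (2|5)=-1; (−1)^{0·2·2}·(+1)^2·(-1)^0 = +1.
v=31: a=31^1·(≡6), b=31^1·(≡13) mod 31; (6|31)=-1, (13|31)=-1; (−1)^{1·1·15}·(-1)^1·(-1)^1 = -1.
v=17: a=17^1·(≡7), b=17^1·(≡8) mod 17; (7|17)=-1, (8|17)=+1; (−1)^{1·1·8}·(-1)^1·(+1)^1 = -1.
v=7: a=7^-2·(≡5), b=7^-4·(≡4) mod 7; (5|7)=-1, (4|7)=+1; (−1)^{-2·-4·3}·(-1)^-4·(+1)^-2 = +1.
v=29: a=29^1·(≡17), b=29^1·(≡1) mod 29; (17|29)=-1, (1|29)=+1; (−1)^{1·1·14}·(-1)^1·(+1)^1 = -1.
v=19: a=19^2·(≡2), b=19^4·(≡18) mod 19; (2|19)=-1, (18|19)=-1; (−1)^{2·4·9}·(-1)^4·(-1)^2 = +1.
v=37: a=37^2·(≡6), b=37^3·(≡8) mod 37; (6|37)=-1, (8|37)=-1; (−1)^{2·3·18}·(-1)^3·(-1)^2 = -1.
(45849, -1696413 / ℚ) ramifies at {17, 29, 31, 37}: a division algebra.

[17, 29, 31, 37]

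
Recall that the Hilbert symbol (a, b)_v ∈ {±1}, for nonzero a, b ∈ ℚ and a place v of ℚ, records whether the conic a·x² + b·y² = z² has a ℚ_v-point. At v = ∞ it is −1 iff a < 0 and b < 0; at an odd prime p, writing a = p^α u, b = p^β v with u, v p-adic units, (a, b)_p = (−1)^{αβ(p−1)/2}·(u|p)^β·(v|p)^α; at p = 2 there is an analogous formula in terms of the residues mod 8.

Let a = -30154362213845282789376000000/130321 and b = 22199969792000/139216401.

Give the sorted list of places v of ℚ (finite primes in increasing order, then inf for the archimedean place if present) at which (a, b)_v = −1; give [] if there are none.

(a, b) ≡ (-3094, 6545) mod (ℚ^×)²; places V = {2, 3, 5, 7, 11, 13, 17, 19, 23, ∞}.
(a,b)_7: α=7, u≡5; β=3, v≡4 (mod 7); (5|7)=-1, (4|7)=+1; sign (−1)^1·-1^3·+1^7 = +1.
(a,b)_3: α=4, u≡2; β=-6, v≡2 (mod 3); (2|3)=-1, (2|3)=-1; sign (−1)^0·-1^-6·-1^4 = +1.
(a,b)_∞: sgn(-3094)=−, sgn(6545)=+, so +1.
(a,b)_19: α=-4, u≡14; β=-2, v≡11 (mod 19); (14|19)=-1, (11|19)=+1; sign (−1)^0·-1^-2·+1^-4 = +1.
(a,b)_2: α=17, β=14; u≡5, v≡1 (mod 8); ε(u)ε(v)=0·0, αω(v)=17·0, βω(u)=14·1; sum ≡ 0  ⇒  +1.
(a,b)_5: α=6, u≡1; β=3, v≡1 (mod 5); (1|5)=+1, (1|5)=+1; sign (−1)^0·+1^3·+1^6 = +1.
(a,b)_23: α=0, u≡22; β=-2, v≡8 (mod 23); (22|23)=-1, (8|23)=+1; sign (−1)^0·-1^-2·+1^0 = +1.
(a,b)_13: α=5, u≡4; β=2, v≡6 (mod 13); (4|13)=+1, (6|13)=-1; sign (−1)^0·+1^2·-1^5 = -1.
(a,b)_17: α=3, u≡6; β=1, v≡10 (mod 17); (6|17)=-1, (10|17)=-1; sign (−1)^0·-1^1·-1^3 = +1.
(a,b)_11: α=2, u≡7; β=1, v≡5 (mod 11); (7|11)=-1, (5|11)=+1; sign (−1)^0·-1^1·+1^2 = -1.
Ram(-3094, 6545) = {11, 13}; no ℚ_11-point on the conic.

[11, 13]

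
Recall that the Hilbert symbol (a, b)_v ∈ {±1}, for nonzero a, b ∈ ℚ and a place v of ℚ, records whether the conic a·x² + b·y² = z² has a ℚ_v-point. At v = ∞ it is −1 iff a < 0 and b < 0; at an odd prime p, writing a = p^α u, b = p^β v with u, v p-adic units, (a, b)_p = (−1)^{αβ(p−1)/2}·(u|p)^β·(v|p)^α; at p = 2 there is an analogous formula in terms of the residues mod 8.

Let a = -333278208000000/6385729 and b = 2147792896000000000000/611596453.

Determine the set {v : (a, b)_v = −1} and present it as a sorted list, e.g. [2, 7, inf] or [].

[2, 29]

Mod squares: a ≡ -43, b ≡ 32422. Check v ∈ {∞, 2, 3, 5, 7, 13, 19, 29, 43}.
v=13: a=13^0·(≡3), b=13^-1·(≡11) mod 13; (3|13)=+1, (11|13)=-1; (−1)^{0·-1·6}·(+1)^-1·(-1)^0 = +1.
v=∞: -43 < 0 and 32422 > 0  ⇒  (a,b)_∞ = +1.
v=5: a=5^6·(≡2), b=5^12·(≡2) mod 5; (2|5)=-1, (2|5)=-1; (−1)^{6·12·2}·(-1)^12·(-1)^6 = +1.
v=3: a=3^2·(≡2), b=3^0·(≡1) mod 3; (2|3)=-1, (1|3)=+1; (−1)^{2·0·1}·(-1)^0·(+1)^2 = +1.
v=43: a=43^1·(≡20), b=43^1·(≡23) mod 43; (20|43)=-1, (23|43)=+1; (−1)^{1·1·21}·(-1)^1·(+1)^1 = +1.
v=2: v_2(a)=16, v_2(b)=23; units ≡ 5, 3 (mod 8); ε·ε+αω+βω = 0·1+16·1+23·1 ≡ 1  ⇒  (a,b)_2 = -1.
v=19: a=19^-4·(≡13), b=19^-6·(≡14) mod 19; (13|19)=-1, (14|19)=-1; (−1)^{-4·-6·9}·(-1)^-6·(-1)^-4 = +1.
v=29: a=29^2·(≡14), b=29^3·(≡16) mod 29; (14|29)=-1, (16|29)=+1; (−1)^{2·3·14}·(-1)^3·(+1)^2 = -1.
v=7: a=7^-2·(≡5), b=7^0·(≡3) mod 7; (5|7)=-1, (3|7)=-1; (−1)^{-2·0·3}·(-1)^0·(-1)^-2 = +1.
(-43, 32422 / ℚ) ramifies at {2, 29}: a division algebra.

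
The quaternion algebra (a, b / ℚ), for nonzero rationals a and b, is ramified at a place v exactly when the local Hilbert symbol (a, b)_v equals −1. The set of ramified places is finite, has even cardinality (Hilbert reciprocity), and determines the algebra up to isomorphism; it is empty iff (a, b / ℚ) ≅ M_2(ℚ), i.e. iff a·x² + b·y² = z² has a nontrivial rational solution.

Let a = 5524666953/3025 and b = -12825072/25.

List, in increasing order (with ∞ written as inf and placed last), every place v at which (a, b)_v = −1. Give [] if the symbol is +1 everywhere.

Mod squares: a ≡ 34017, b ≡ -527. Check v ∈ {∞, 2, 3, 5, 11, 13, 17, 23, 29, 31}.
v=2: v_2(a)=0, v_2(b)=4; units ≡ 1, 1 (mod 8); ε·ε+αω+βω = 0·0+0·0+4·0 ≡ 0  ⇒  (a,b)_2 = +1.
v=31: a=31^2·(≡25), b=31^1·(≡8) mod 31; (25|31)=+1, (8|31)=+1; (−1)^{2·1·15}·(+1)^1·(+1)^2 = +1.
v=13: a=13^2·(≡12), b=13^2·(≡7) mod 13; (12|13)=+1, (7|13)=-1; (−1)^{2·2·6}·(+1)^2·(-1)^2 = +1.
v=3: a=3^1·(≡2), b=3^2·(≡1) mod 3; (2|3)=-1, (1|3)=+1; (−1)^{1·2·1}·(-1)^2·(+1)^1 = +1.
v=11: a=11^-2·(≡1), b=11^0·(≡5) mod 11; (1|11)=+1, (5|11)=+1; (−1)^{-2·0·5}·(+1)^0·(+1)^-2 = +1.
v=23: a=23^1·(≡15), b=23^0·(≡2) mod 23; (15|23)=-1, (2|23)=+1; (−1)^{1·0·11}·(-1)^0·(+1)^1 = +1.
v=∞: 34017 > 0 and -527 < 0  ⇒  (a,b)_∞ = +1.
v=17: a=17^1·(≡6), b=17^1·(≡14) mod 17; (6|17)=-1, (14|17)=-1; (−1)^{1·1·8}·(-1)^1·(-1)^1 = +1.
v=5: a=5^-2·(≡3), b=5^-2·(≡3) mod 5; (3|5)=-1, (3|5)=-1; (−1)^{-2·-2·2}·(-1)^-2·(-1)^-2 = +1.
v=29: a=29^1·(≡13), b=29^0·(≡28) mod 29; (13|29)=+1, (28|29)=+1; (−1)^{1·0·14}·(+1)^0·(+1)^1 = +1.
Every local symbol is +1, so the conic 34017·x² + -527·y² = z² has ℚ_v-points for all v and hence a ℚ-point; (a, b / ℚ) ≅ M_2(ℚ).

[]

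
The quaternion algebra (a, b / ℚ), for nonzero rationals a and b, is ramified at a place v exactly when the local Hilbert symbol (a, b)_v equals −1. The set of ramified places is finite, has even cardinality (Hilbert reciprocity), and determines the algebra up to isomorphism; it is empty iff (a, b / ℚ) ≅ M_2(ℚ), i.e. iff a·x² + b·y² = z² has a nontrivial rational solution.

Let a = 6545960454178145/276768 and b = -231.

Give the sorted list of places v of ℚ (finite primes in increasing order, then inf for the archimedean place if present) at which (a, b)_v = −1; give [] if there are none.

[11, 23]

Mod squares: a ≡ 46690, b ≡ -231. Check v ∈ {∞, 2, 3, 5, 7, 11, 13, 23, 29, 31}.
v=13: a=13^2·(≡11), b=13^0·(≡3) mod 13; (11|13)=-1, (3|13)=+1; (−1)^{2·0·6}·(-1)^0·(+1)^2 = +1.
v=29: a=29^1·(≡8), b=29^0·(≡1) mod 29; (8|29)=-1, (1|29)=+1; (−1)^{1·0·14}·(-1)^0·(+1)^1 = +1.
v=5: a=5^1·(≡3), b=5^0·(≡4) mod 5; (3|5)=-1, (4|5)=+1; (−1)^{1·0·2}·(-1)^0·(+1)^1 = +1.
v=∞: 46690 > 0 and -231 < 0  ⇒  (a,b)_∞ = +1.
v=23: a=23^5·(≡2), b=23^0·(≡22) mod 23; (2|23)=+1, (22|23)=-1; (−1)^{5·0·11}·(+1)^0·(-1)^5 = -1.
v=3: a=3^-2·(≡1), b=3^1·(≡1) mod 3; (1|3)=+1, (1|3)=+1; (−1)^{-2·1·1}·(+1)^1·(+1)^-2 = +1.
v=2: v_2(a)=-5, v_2(b)=0; units ≡ 1, 1 (mod 8); ε·ε+αω+βω = 0·0+-5·0+0·0 ≡ 0  ⇒  (a,b)_2 = +1.
v=31: a=31^-2·(≡10), b=31^0·(≡17) mod 31; (10|31)=+1, (17|31)=-1; (−1)^{-2·0·15}·(+1)^0·(-1)^-2 = +1.
v=11: a=11^2·(≡2), b=11^1·(≡1) mod 11; (2|11)=-1, (1|11)=+1; (−1)^{2·1·5}·(-1)^1·(+1)^2 = -1.
v=7: a=7^3·(≡6), b=7^1·(≡2) mod 7; (6|7)=-1, (2|7)=+1; (−1)^{3·1·3}·(-1)^1·(+1)^3 = +1.
|Ram(46690, -231)| = 2, even; anisotropic at {11, 23}.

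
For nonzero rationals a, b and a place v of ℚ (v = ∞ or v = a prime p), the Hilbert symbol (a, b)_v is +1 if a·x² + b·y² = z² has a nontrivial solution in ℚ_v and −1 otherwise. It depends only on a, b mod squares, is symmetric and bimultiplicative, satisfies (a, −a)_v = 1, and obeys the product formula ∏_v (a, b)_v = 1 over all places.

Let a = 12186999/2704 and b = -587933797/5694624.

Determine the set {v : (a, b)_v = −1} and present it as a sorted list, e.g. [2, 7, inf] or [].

(a, b) ≡ (31, -437138) mod (ℚ^×)²; places V = {2, 3, 11, 13, 17, 19, 23, 31, 43, ∞}.
(a,b)_13: α=-2, u≡2; β=-3, v≡6 (mod 13); (2|13)=-1, (6|13)=-1; sign (−1)^0·-1^-3·-1^-2 = -1.
(a,b)_3: α=2, u≡1; β=-4, v≡1 (mod 3); (1|3)=+1, (1|3)=+1; sign (−1)^0·+1^-4·+1^2 = +1.
(a,b)_19: α=2, u≡12; β=0, v≡18 (mod 19); (12|19)=-1, (18|19)=-1; sign (−1)^0·-1^0·-1^2 = +1.
(a,b)_11: α=2, u≡4; β=2, v≡7 (mod 11); (4|11)=+1, (7|11)=-1; sign (−1)^0·+1^2·-1^2 = +1.
(a,b)_23: α=0, u≡8; β=1, v≡20 (mod 23); (8|23)=+1, (20|23)=-1; sign (−1)^0·+1^1·-1^0 = +1.
(a,b)_∞: sgn(31)=+, sgn(-437138)=−, so +1.
(a,b)_2: α=-4, β=-5; u≡7, v≡7 (mod 8); ε(u)ε(v)=1·1, αω(v)=-4·0, βω(u)=-5·0; sum ≡ 1  ⇒  -1.
(a,b)_43: α=0, u≡38; β=1, v≡35 (mod 43); (38|43)=+1, (35|43)=+1; sign (−1)^0·+1^1·+1^0 = +1.
(a,b)_31: α=1, u≡7; β=0, v≡3 (mod 31); (7|31)=+1, (3|31)=-1; sign (−1)^0·+1^0·-1^1 = -1.
(a,b)_17: α=0, u≡5; β=3, v≡3 (mod 17); (5|17)=-1, (3|17)=-1; sign (−1)^0·-1^3·-1^0 = -1.
(31, -437138 / ℚ) ramifies at {2, 13, 17, 31}: a division algebra.

[2, 13, 17, 31]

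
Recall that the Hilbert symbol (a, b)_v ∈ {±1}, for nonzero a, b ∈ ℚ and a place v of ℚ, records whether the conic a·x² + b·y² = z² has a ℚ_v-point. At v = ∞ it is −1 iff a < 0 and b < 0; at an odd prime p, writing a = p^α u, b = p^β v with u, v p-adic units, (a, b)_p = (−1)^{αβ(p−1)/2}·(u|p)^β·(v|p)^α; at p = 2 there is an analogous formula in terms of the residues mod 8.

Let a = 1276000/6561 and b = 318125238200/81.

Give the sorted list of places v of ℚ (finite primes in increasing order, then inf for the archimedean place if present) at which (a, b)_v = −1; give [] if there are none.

(a, b) ≡ (3190, 638) mod (ℚ^×)²; places V = {2, 3, 5, 7, 11, 29, ∞}.
(a,b)_3: α=-8, u≡1; β=-4, v≡2 (mod 3); (1|3)=+1, (2|3)=-1; sign (−1)^0·+1^-4·-1^-8 = +1.
(a,b)_5: α=3, u≡3; β=2, v≡3 (mod 5); (3|5)=-1, (3|5)=-1; sign (−1)^0·-1^2·-1^3 = -1.
(a,b)_7: α=0, u≡6; β=2, v≡1 (mod 7); (6|7)=-1, (1|7)=+1; sign (−1)^0·-1^2·+1^0 = +1.
(a,b)_29: α=1, u≡1; β=3, v≡28 (mod 29); (1|29)=+1, (28|29)=+1; sign (−1)^0·+1^3·+1^1 = +1.
(a,b)_∞: sgn(3190)=+, sgn(638)=+, so +1.
(a,b)_2: α=5, β=3; u≡3, v≡7 (mod 8); ε(u)ε(v)=1·1, αω(v)=5·0, βω(u)=3·1; sum ≡ 0  ⇒  +1.
(a,b)_11: α=1, u≡1; β=3, v≡5 (mod 11); (1|11)=+1, (5|11)=+1; sign (−1)^1·+1^3·+1^1 = -1.
(3190, 638 / ℚ) ramifies at {5, 11}: a division algebra.

[5, 11]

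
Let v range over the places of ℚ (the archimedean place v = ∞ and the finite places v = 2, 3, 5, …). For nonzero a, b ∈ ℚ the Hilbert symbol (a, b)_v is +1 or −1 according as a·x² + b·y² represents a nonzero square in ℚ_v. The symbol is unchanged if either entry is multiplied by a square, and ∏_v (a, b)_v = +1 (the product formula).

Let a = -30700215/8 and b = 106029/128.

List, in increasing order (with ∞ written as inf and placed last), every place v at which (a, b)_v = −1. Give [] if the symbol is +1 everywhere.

[2, 5, 11, 13]

Mod squares: a ≡ -15470, b ≡ 2618. Check v ∈ {∞, 2, 3, 5, 7, 11, 13, 17}.
v=11: a=11^0·(≡6), b=11^1·(≡2) mod 11; (6|11)=-1, (2|11)=-1; (−1)^{0·1·5}·(-1)^1·(-1)^0 = -1.
v=17: a=17^1·(≡4), b=17^1·(≡13) mod 17; (4|17)=+1, (13|17)=+1; (−1)^{1·1·8}·(+1)^1·(+1)^1 = +1.
v=2: v_2(a)=-3, v_2(b)=-7; units ≡ 1, 5 (mod 8); ε·ε+αω+βω = 0·0+-3·1+-7·0 ≡ 1  ⇒  (a,b)_2 = -1.
v=13: a=13^1·(≡8), b=13^0·(≡6) mod 13; (8|13)=-1, (6|13)=-1; (−1)^{1·0·6}·(-1)^0·(-1)^1 = -1.
v=5: a=5^1·(≡4), b=5^0·(≡3) mod 5; (4|5)=+1, (3|5)=-1; (−1)^{1·0·2}·(+1)^0·(-1)^1 = -1.
v=7: a=7^3·(≡4), b=7^1·(≡3) mod 7; (4|7)=+1, (3|7)=-1; (−1)^{3·1·3}·(+1)^1·(-1)^3 = +1.
v=3: a=3^4·(≡1), b=3^4·(≡2) mod 3; (1|3)=+1, (2|3)=-1; (−1)^{4·4·1}·(+1)^4·(-1)^4 = +1.
v=∞: -15470 < 0 and 2618 > 0  ⇒  (a,b)_∞ = +1.
Ram(-15470, 2618) = {2, 5, 11, 13}; no ℚ_2-point on the conic.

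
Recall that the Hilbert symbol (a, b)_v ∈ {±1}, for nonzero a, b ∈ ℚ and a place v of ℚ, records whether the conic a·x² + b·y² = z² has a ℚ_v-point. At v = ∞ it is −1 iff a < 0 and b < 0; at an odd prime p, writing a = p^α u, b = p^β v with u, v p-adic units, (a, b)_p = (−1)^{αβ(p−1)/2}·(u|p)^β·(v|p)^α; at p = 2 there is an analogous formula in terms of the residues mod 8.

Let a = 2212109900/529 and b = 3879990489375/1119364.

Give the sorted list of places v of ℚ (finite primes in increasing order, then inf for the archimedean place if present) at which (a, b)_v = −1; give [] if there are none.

Mod squares: a ≡ 3731, b ≡ 5863. Check v ∈ {∞, 2, 3, 5, 7, 11, 13, 23, 41}.
v=13: a=13^1·(≡1), b=13^1·(≡3) mod 13; (1|13)=+1, (3|13)=+1; (−1)^{1·1·6}·(+1)^1·(+1)^1 = +1.
v=5: a=5^2·(≡4), b=5^4·(≡2) mod 5; (4|5)=+1, (2|5)=-1; (−1)^{2·4·2}·(+1)^4·(-1)^2 = +1.
v=2: v_2(a)=2, v_2(b)=-2; units ≡ 3, 7 (mod 8); ε·ε+αω+βω = 1·1+2·0+-2·1 ≡ 1  ⇒  (a,b)_2 = -1.
v=41: a=41^1·(≡33), b=41^1·(≡9) mod 41; (33|41)=+1, (9|41)=+1; (−1)^{1·1·20}·(+1)^1·(+1)^1 = +1.
v=23: a=23^-2·(≡7), b=23^-4·(≡20) mod 23; (7|23)=-1, (20|23)=-1; (−1)^{-2·-4·11}·(-1)^-4·(-1)^-2 = +1.
v=∞: 3731 > 0 and 5863 > 0  ⇒  (a,b)_∞ = +1.
v=3: a=3^0·(≡2), b=3^2·(≡1) mod 3; (2|3)=-1, (1|3)=+1; (−1)^{0·2·1}·(-1)^2·(+1)^0 = +1.
v=7: a=7^3·(≡1), b=7^6·(≡2) mod 7; (1|7)=+1, (2|7)=+1; (−1)^{3·6·3}·(+1)^6·(+1)^3 = +1.
v=11: a=11^2·(≡10), b=11^1·(≡9) mod 11; (10|11)=-1, (9|11)=+1; (−1)^{2·1·5}·(-1)^1·(+1)^2 = -1.
|Ram(3731, 5863)| = 2, even; anisotropic at {2, 11}.

[2, 11]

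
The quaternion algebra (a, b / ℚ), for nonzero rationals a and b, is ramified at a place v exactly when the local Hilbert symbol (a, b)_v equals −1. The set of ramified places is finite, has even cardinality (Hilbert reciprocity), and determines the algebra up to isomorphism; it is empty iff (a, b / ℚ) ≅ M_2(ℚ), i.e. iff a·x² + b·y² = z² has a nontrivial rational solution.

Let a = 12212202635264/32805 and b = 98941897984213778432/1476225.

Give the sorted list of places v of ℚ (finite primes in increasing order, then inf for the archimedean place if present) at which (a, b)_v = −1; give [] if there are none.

[2, 5]

(a, b) ≡ (430, 23) mod (ℚ^×)²; places V = {2, 3, 5, 23, 43, ∞}.
(a,b)_2: α=29, β=42; u≡7, v≡7 (mod 8); ε(u)ε(v)=1·1, αω(v)=29·0, βω(u)=42·0; sum ≡ 1  ⇒  -1.
(a,b)_∞: sgn(430)=+, sgn(23)=+, so +1.
(a,b)_43: α=1, u≡15; β=2, v≡11 (mod 43); (15|43)=+1, (11|43)=+1; sign (−1)^0·+1^2·+1^1 = +1.
(a,b)_23: α=2, u≡1; β=3, v≡12 (mod 23); (1|23)=+1, (12|23)=+1; sign (−1)^0·+1^3·+1^2 = +1.
(a,b)_5: α=-1, u≡4; β=-2, v≡3 (mod 5); (4|5)=+1, (3|5)=-1; sign (−1)^0·+1^-2·-1^-1 = -1.
(a,b)_3: α=-8, u≡1; β=-10, v≡2 (mod 3); (1|3)=+1, (2|3)=-1; sign (−1)^0·+1^-10·-1^-8 = +1.
|Ram(430, 23)| = 2, even; anisotropic at {2, 5}.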